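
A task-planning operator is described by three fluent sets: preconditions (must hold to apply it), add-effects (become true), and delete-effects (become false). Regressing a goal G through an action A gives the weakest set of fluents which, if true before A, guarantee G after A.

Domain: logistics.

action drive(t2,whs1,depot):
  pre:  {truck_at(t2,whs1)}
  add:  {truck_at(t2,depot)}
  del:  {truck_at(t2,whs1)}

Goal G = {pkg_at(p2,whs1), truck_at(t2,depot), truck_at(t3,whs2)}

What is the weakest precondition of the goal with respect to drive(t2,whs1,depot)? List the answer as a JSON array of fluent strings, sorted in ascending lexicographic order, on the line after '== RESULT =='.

Regress:
  G ∩ del = {}  (empty — regression defined)
  G \ add = {pkg_at(p2,whs1), truck_at(t2,depot), truck_at(t3,whs2)} \ {truck_at(t2,depot)} = {pkg_at(p2,whs1), truck_at(t3,whs2)}
  ∪ pre   = {pkg_at(p2,whs1), truck_at(t3,whs2)} ∪ {truck_at(t2,whs1)}
          = {pkg_at(p2,whs1), truck_at(t2,whs1), truck_at(t3,whs2)}

== RESULT ==
["pkg_at(p2,whs1)", "truck_at(t2,whs1)", "truck_at(t3,whs2)"]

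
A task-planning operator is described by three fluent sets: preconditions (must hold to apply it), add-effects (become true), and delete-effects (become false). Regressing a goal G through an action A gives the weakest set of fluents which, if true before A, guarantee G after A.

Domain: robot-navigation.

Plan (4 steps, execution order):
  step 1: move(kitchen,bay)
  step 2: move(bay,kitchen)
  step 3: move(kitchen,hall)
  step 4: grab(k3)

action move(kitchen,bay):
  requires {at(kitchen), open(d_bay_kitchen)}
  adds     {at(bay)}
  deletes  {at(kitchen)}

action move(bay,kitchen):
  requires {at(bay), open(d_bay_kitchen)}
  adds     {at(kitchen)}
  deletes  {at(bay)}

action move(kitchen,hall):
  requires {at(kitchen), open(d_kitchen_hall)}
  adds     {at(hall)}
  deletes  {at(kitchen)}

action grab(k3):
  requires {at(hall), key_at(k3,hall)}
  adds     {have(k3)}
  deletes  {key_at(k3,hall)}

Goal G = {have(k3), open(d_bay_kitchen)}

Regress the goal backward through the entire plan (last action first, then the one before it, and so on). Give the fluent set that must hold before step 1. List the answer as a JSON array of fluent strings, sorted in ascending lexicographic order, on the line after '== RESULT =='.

Regress step by step:
  through step 4 (grab(k3)): drop {have(k3)}, keep {open(d_bay_kitchen)}, require {at(hall), key_at(k3,hall)}
    → {at(hall), key_at(k3,hall), open(d_bay_kitchen)}
  through step 3 (move(kitchen,hall)): drop {at(hall)}, keep {key_at(k3,hall), open(d_bay_kitchen)}, require {at(kitchen), open(d_kitchen_hall)}
    → {at(kitchen), key_at(k3,hall), open(d_bay_kitchen), open(d_kitchen_hall)}
  through step 2 (move(bay,kitchen)): drop {at(kitchen)}, keep {key_at(k3,hall), open(d_bay_kitchen), open(d_kitchen_hall)}, require {at(bay), open(d_bay_kitchen)}
    → {at(bay), key_at(k3,hall), open(d_bay_kitchen), open(d_kitchen_hall)}
  through step 1 (move(kitchen,bay)): drop {at(bay)}, keep {key_at(k3,hall), open(d_bay_kitchen), open(d_kitchen_hall)}, require {at(kitchen), open(d_bay_kitchen)}
    → {at(kitchen), key_at(k3,hall), open(d_bay_kitchen), open(d_kitchen_hall)}

== RESULT ==
["at(kitchen)", "key_at(k3,hall)", "open(d_bay_kitchen)", "open(d_kitchen_hall)"]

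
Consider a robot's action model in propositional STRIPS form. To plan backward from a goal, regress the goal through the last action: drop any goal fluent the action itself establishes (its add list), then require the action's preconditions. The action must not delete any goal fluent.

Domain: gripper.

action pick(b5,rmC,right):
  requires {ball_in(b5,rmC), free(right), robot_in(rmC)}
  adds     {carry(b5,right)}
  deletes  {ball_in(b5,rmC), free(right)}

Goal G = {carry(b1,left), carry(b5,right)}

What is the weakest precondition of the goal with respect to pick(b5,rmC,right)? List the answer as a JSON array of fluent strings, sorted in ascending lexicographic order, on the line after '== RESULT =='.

Regress:
  G ∩ del = {}  (empty — regression defined)
  G \ add = {carry(b1,left), carry(b5,right)} \ {carry(b5,right)} = {carry(b1,left)}
  ∪ pre   = {carry(b1,left)} ∪ {ball_in(b5,rmC), free(right), robot_in(rmC)}
          = {ball_in(b5,rmC), carry(b1,left), free(right), robot_in(rmC)}

== RESULT ==
["ball_in(b5,rmC)", "carry(b1,left)", "free(right)", "robot_in(rmC)"]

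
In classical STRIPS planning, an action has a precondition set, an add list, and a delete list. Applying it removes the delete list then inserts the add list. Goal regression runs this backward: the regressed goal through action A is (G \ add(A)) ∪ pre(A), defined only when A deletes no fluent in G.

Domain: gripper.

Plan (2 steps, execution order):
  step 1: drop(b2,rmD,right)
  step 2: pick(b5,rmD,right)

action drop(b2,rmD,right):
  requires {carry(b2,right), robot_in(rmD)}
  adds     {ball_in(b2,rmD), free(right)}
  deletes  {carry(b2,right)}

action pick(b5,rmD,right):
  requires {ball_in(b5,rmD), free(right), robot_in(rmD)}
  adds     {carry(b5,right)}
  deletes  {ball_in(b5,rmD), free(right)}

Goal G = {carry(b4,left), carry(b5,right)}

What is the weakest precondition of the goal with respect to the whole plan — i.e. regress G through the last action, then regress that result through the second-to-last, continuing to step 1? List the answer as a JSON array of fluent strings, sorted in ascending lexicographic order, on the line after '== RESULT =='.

Regress step by step:
  through step 2 (pick(b5,rmD,right)): drop {carry(b5,right)}, keep {carry(b4,left)}, require {ball_in(b5,rmD), free(right), robot_in(rmD)}
    → {ball_in(b5,rmD), carry(b4,left), free(right), robot_in(rmD)}
  through step 1 (drop(b2,rmD,right)): drop {free(right)}, keep {ball_in(b5,rmD), carry(b4,left), robot_in(rmD)}, require {carry(b2,right), robot_in(rmD)}
    → {ball_in(b5,rmD), carry(b2,right), carry(b4,left), robot_in(rmD)}

== RESULT ==
["ball_in(b5,rmD)", "carry(b2,right)", "carry(b4,left)", "robot_in(rmD)"]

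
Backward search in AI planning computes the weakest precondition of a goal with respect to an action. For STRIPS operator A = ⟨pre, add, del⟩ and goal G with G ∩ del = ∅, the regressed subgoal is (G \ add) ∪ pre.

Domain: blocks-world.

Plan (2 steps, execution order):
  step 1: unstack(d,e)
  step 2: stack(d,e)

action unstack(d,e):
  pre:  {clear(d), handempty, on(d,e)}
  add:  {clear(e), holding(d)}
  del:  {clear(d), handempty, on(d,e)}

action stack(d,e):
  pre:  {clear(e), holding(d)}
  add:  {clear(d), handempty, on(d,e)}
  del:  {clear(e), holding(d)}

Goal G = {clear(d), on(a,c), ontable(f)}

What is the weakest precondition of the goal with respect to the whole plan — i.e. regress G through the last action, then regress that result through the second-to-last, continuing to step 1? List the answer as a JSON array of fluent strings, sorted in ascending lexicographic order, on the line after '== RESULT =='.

Work backward from the goal:
  through step 2 (stack(d,e)): drop {clear(d)}, keep {on(a,c), ontable(f)}, require {clear(e), holding(d)}
    → {clear(e), holding(d), on(a,c), ontable(f)}
  through step 1 (unstack(d,e)): drop {clear(e), holding(d)}, keep {on(a,c), ontable(f)}, require {clear(d), handempty, on(d,e)}
    → {clear(d), handempty, on(a,c), on(d,e), ontable(f)}

== RESULT ==
["clear(d)", "handempty", "on(a,c)", "on(d,e)", "ontable(f)"]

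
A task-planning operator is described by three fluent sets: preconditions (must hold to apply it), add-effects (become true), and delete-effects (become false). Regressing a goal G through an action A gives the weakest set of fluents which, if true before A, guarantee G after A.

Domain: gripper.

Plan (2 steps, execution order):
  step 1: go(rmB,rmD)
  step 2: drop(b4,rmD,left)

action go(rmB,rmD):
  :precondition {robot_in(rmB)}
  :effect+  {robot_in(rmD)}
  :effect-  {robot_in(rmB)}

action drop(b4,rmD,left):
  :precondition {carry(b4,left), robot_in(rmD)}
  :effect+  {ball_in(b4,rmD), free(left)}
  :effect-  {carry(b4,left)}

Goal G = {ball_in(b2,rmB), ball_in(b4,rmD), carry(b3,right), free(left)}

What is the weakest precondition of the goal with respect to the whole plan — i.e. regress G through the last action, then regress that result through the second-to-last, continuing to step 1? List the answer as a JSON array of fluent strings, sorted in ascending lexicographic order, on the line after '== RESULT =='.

Work backward from the goal:
  through step 2 (drop(b4,rmD,left)): drop {ball_in(b4,rmD), free(left)}, keep {ball_in(b2,rmB), carry(b3,right)}, require {carry(b4,left), robot_in(rmD)}
    → {ball_in(b2,rmB), carry(b3,right), carry(b4,left), robot_in(rmD)}
  through step 1 (go(rmB,rmD)): drop {robot_in(rmD)}, keep {ball_in(b2,rmB), carry(b3,right), carry(b4,left)}, require {robot_in(rmB)}
    → {ball_in(b2,rmB), carry(b3,right), carry(b4,left), robot_in(rmB)}

== RESULT ==
["ball_in(b2,rmB)", "carry(b3,right)", "carry(b4,left)", "robot_in(rmB)"]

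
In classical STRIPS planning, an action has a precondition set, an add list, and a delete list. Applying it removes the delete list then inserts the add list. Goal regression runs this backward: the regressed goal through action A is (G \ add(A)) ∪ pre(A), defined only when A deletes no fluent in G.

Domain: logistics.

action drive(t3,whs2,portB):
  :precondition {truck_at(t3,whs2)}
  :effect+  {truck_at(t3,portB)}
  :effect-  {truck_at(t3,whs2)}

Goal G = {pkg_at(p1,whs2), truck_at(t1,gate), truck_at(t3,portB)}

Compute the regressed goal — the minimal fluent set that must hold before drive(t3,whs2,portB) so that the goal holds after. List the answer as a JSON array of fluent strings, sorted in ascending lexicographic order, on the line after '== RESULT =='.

Regress:
  G ∩ del = {}  (empty — regression defined)
  G \ add = {pkg_at(p1,whs2), truck_at(t1,gate), truck_at(t3,portB)} \ {truck_at(t3,portB)} = {pkg_at(p1,whs2), truck_at(t1,gate)}
  ∪ pre   = {pkg_at(p1,whs2), truck_at(t1,gate)} ∪ {truck_at(t3,whs2)}
          = {pkg_at(p1,whs2), truck_at(t1,gate), truck_at(t3,whs2)}

== RESULT ==
["pkg_at(p1,whs2)", "truck_at(t1,gate)", "truck_at(t3,whs2)"]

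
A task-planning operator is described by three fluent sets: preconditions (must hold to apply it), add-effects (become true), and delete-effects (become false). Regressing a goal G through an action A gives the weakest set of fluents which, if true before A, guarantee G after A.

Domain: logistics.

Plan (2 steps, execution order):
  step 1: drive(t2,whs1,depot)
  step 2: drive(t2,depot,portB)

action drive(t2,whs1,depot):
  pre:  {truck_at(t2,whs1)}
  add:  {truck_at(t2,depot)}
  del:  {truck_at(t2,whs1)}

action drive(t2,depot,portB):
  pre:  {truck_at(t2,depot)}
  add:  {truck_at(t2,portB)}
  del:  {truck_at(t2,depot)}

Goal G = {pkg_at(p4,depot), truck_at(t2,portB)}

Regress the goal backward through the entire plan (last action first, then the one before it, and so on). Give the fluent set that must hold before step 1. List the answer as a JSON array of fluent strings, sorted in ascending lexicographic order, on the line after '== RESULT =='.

Work backward from the goal:
  through step 2 (drive(t2,depot,portB)): drop {truck_at(t2,portB)}, keep {pkg_at(p4,depot)}, require {truck_at(t2,depot)}
    → {pkg_at(p4,depot), truck_at(t2,depot)}
  through step 1 (drive(t2,whs1,depot)): drop {truck_at(t2,depot)}, keep {pkg_at(p4,depot)}, require {truck_at(t2,whs1)}
    → {pkg_at(p4,depot), truck_at(t2,whs1)}

== RESULT ==
["pkg_at(p4,depot)", "truck_at(t2,whs1)"]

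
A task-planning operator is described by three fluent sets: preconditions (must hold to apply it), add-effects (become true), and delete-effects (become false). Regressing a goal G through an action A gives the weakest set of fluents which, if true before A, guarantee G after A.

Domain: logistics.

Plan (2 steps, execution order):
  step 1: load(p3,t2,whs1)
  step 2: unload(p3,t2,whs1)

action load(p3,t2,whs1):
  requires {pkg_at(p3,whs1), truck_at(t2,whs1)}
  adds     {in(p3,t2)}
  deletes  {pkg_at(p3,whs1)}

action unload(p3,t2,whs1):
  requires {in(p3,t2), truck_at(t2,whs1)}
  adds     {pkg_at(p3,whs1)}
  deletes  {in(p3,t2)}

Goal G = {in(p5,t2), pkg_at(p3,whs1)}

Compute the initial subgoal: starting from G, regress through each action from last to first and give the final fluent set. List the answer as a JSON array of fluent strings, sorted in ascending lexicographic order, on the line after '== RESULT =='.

Regress step by step:
  through step 2 (unload(p3,t2,whs1)): drop {pkg_at(p3,whs1)}, keep {in(p5,t2)}, require {in(p3,t2), truck_at(t2,whs1)}
    → {in(p3,t2), in(p5,t2), truck_at(t2,whs1)}
  through step 1 (load(p3,t2,whs1)): drop {in(p3,t2)}, keep {in(p5,t2), truck_at(t2,whs1)}, require {pkg_at(p3,whs1), truck_at(t2,whs1)}
    → {in(p5,t2), pkg_at(p3,whs1), truck_at(t2,whs1)}

== RESULT ==
["in(p5,t2)", "pkg_at(p3,whs1)", "truck_at(t2,whs1)"]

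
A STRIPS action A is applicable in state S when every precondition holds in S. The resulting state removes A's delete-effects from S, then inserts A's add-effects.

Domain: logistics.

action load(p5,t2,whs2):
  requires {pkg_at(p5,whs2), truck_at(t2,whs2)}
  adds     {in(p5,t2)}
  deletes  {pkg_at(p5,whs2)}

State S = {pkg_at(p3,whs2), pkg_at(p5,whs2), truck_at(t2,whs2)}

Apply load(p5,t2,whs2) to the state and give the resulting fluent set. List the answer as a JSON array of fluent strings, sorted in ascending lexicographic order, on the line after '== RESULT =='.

Compute (S \ del) ∪ add:
  pre ⊆ S: {pkg_at(p5,whs2), truck_at(t2,whs2)} ⊆ S  — applicable
  S \ del = {pkg_at(p3,whs2), truck_at(t2,whs2)}
  ∪ add   = {in(p5,t2), pkg_at(p3,whs2), truck_at(t2,whs2)}

== RESULT ==
["in(p5,t2)", "pkg_at(p3,whs2)", "truck_at(t2,whs2)"]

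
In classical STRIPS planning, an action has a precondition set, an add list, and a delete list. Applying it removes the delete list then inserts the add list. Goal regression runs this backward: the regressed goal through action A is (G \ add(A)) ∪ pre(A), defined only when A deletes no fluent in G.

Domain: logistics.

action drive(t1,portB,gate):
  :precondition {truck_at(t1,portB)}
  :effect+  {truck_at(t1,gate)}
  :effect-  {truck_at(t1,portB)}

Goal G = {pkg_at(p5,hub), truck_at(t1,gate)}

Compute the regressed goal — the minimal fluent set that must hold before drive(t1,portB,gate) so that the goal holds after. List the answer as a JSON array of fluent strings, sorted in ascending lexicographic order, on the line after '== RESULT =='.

Compute (G \ add) ∪ pre:
  G ∩ del = {}  (empty — regression defined)
  G \ add = {pkg_at(p5,hub), truck_at(t1,gate)} \ {truck_at(t1,gate)} = {pkg_at(p5,hub)}
  ∪ pre   = {pkg_at(p5,hub)} ∪ {truck_at(t1,portB)}
          = {pkg_at(p5,hub), truck_at(t1,portB)}

== RESULT ==
["pkg_at(p5,hub)", "truck_at(t1,portB)"]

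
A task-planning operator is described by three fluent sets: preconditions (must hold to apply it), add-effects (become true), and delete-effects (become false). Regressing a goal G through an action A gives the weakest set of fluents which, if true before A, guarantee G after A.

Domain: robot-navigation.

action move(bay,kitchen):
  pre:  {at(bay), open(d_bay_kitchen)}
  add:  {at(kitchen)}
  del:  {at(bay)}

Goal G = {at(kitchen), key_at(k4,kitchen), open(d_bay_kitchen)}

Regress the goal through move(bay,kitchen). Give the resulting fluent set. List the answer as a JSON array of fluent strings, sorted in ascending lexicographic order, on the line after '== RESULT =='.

Compute (G \ add) ∪ pre:
  G ∩ del = {}  (empty — regression defined)
  G \ add = {at(kitchen), key_at(k4,kitchen), open(d_bay_kitchen)} \ {at(kitchen)} = {key_at(k4,kitchen), open(d_bay_kitchen)}
  ∪ pre   = {key_at(k4,kitchen), open(d_bay_kitchen)} ∪ {at(bay), open(d_bay_kitchen)}
          = {at(bay), key_at(k4,kitchen), open(d_bay_kitchen)}

== RESULT ==
["at(bay)", "key_at(k4,kitchen)", "open(d_bay_kitchen)"]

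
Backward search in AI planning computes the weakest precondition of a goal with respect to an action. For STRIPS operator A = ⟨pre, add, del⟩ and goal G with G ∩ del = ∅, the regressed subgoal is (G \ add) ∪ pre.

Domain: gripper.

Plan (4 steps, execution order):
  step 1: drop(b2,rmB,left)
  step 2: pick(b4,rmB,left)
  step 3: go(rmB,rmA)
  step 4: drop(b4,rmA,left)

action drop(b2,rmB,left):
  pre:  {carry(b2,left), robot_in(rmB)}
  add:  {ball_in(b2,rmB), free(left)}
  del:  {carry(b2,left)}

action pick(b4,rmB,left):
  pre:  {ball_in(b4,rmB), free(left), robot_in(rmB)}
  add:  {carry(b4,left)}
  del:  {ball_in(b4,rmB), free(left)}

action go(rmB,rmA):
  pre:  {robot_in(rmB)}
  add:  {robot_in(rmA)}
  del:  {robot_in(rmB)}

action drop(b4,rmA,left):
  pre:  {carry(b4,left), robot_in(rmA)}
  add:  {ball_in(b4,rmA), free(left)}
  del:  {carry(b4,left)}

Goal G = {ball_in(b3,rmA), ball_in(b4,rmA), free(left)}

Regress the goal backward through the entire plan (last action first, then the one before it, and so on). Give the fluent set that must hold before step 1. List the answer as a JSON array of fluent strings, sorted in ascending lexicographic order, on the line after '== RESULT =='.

Work backward from the goal:
  through step 4 (drop(b4,rmA,left)): drop {ball_in(b4,rmA), free(left)}, keep {ball_in(b3,rmA)}, require {carry(b4,left), robot_in(rmA)}
    → {ball_in(b3,rmA), carry(b4,left), robot_in(rmA)}
  through step 3 (go(rmB,rmA)): drop {robot_in(rmA)}, keep {ball_in(b3,rmA), carry(b4,left)}, require {robot_in(rmB)}
    → {ball_in(b3,rmA), carry(b4,left), robot_in(rmB)}
  through step 2 (pick(b4,rmB,left)): drop {carry(b4,left)}, keep {ball_in(b3,rmA), robot_in(rmB)}, require {ball_in(b4,rmB), free(left), robot_in(rmB)}
    → {ball_in(b3,rmA), ball_in(b4,rmB), free(left), robot_in(rmB)}
  through step 1 (drop(b2,rmB,left)): drop {free(left)}, keep {ball_in(b3,rmA), ball_in(b4,rmB), robot_in(rmB)}, require {carry(b2,left), robot_in(rmB)}
    → {ball_in(b3,rmA), ball_in(b4,rmB), carry(b2,left), robot_in(rmB)}

== RESULT ==
["ball_in(b3,rmA)", "ball_in(b4,rmB)", "carry(b2,left)", "robot_in(rmB)"]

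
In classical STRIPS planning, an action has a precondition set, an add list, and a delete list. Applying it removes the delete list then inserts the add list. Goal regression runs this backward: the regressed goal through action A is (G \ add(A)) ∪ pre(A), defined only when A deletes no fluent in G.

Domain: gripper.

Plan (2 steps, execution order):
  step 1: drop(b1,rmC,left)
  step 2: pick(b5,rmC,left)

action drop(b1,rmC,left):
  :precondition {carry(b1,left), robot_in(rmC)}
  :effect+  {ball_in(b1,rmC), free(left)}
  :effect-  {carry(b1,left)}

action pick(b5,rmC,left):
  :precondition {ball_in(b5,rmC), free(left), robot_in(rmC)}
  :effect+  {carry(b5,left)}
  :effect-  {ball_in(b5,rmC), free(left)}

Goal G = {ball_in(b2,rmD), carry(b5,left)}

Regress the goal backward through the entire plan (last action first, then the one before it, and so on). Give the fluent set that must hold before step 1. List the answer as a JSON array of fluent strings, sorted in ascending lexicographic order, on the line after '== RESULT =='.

Work backward from the goal:
  through step 2 (pick(b5,rmC,left)): drop {carry(b5,left)}, keep {ball_in(b2,rmD)}, require {ball_in(b5,rmC), free(left), robot_in(rmC)}
    → {ball_in(b2,rmD), ball_in(b5,rmC), free(left), robot_in(rmC)}
  through step 1 (drop(b1,rmC,left)): drop {free(left)}, keep {ball_in(b2,rmD), ball_in(b5,rmC), robot_in(rmC)}, require {carry(b1,left), robot_in(rmC)}
    → {ball_in(b2,rmD), ball_in(b5,rmC), carry(b1,left), robot_in(rmC)}

== RESULT ==
["ball_in(b2,rmD)", "ball_in(b5,rmC)", "carry(b1,left)", "robot_in(rmC)"]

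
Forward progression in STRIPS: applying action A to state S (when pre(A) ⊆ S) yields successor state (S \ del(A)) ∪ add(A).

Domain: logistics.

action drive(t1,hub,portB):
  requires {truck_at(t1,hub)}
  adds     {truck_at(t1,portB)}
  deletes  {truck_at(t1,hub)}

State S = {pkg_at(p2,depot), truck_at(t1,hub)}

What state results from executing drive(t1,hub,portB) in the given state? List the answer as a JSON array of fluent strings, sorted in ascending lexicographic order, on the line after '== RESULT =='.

Compute (S \ del) ∪ add:
  pre ⊆ S: {truck_at(t1,hub)} ⊆ S  — applicable
  S \ del = {pkg_at(p2,depot)}
  ∪ add   = {pkg_at(p2,depot), truck_at(t1,portB)}

== RESULT ==
["pkg_at(p2,depot)", "truck_at(t1,portB)"]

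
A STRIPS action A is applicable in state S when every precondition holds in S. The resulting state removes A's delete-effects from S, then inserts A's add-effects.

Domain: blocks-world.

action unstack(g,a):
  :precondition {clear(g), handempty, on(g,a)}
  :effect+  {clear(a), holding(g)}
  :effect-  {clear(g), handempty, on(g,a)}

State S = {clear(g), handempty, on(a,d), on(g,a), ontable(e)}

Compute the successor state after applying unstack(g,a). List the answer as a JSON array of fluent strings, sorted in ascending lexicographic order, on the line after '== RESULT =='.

Compute (S \ del) ∪ add:
  pre ⊆ S: {clear(g), handempty, on(g,a)} ⊆ S  — applicable
  S \ del = {on(a,d), ontable(e)}
  ∪ add   = {clear(a), holding(g), on(a,d), ontable(e)}

== RESULT ==
["clear(a)", "holding(g)", "on(a,d)", "ontable(e)"]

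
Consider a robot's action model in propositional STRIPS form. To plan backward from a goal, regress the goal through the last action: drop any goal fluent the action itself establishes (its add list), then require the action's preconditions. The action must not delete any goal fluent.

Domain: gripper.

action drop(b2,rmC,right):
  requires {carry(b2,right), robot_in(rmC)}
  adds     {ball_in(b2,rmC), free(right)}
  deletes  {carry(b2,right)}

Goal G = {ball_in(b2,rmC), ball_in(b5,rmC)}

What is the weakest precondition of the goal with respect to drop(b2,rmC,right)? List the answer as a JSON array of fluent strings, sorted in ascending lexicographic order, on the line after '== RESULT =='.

Compute (G \ add) ∪ pre:
  G ∩ del = {}  (empty — regression defined)
  G \ add = {ball_in(b2,rmC), ball_in(b5,rmC)} \ {ball_in(b2,rmC), free(right)} = {ball_in(b5,rmC)}
  ∪ pre   = {ball_in(b5,rmC)} ∪ {carry(b2,right), robot_in(rmC)}
          = {ball_in(b5,rmC), carry(b2,right), robot_in(rmC)}

== RESULT ==
["ball_in(b5,rmC)", "carry(b2,right)", "robot_in(rmC)"]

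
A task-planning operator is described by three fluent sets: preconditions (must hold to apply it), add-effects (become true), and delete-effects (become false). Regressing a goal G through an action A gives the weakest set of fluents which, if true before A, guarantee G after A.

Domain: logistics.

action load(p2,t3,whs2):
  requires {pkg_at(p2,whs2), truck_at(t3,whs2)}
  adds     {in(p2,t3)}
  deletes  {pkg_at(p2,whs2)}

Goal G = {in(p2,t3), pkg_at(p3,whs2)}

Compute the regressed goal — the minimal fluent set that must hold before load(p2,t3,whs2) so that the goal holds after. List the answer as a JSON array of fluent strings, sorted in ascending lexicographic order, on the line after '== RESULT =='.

Compute (G \ add) ∪ pre:
  G ∩ del = {}  (empty — regression defined)
  G \ add = {in(p2,t3), pkg_at(p3,whs2)} \ {in(p2,t3)} = {pkg_at(p3,whs2)}
  ∪ pre   = {pkg_at(p3,whs2)} ∪ {pkg_at(p2,whs2), truck_at(t3,whs2)}
          = {pkg_at(p2,whs2), pkg_at(p3,whs2), truck_at(t3,whs2)}

== RESULT ==
["pkg_at(p2,whs2)", "pkg_at(p3,whs2)", "truck_at(t3,whs2)"]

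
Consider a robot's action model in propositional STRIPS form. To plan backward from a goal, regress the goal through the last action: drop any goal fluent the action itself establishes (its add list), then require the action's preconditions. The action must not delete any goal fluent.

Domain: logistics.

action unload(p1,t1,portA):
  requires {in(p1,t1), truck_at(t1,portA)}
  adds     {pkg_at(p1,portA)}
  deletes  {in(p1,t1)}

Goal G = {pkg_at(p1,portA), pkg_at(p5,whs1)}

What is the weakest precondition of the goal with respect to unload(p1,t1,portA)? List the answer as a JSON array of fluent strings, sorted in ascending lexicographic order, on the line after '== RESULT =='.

Regress:
  G ∩ del = {}  (empty — regression defined)
  G \ add = {pkg_at(p1,portA), pkg_at(p5,whs1)} \ {pkg_at(p1,portA)} = {pkg_at(p5,whs1)}
  ∪ pre   = {pkg_at(p5,whs1)} ∪ {in(p1,t1), truck_at(t1,portA)}
          = {in(p1,t1), pkg_at(p5,whs1), truck_at(t1,portA)}

== RESULT ==
["in(p1,t1)", "pkg_at(p5,whs1)", "truck_at(t1,portA)"]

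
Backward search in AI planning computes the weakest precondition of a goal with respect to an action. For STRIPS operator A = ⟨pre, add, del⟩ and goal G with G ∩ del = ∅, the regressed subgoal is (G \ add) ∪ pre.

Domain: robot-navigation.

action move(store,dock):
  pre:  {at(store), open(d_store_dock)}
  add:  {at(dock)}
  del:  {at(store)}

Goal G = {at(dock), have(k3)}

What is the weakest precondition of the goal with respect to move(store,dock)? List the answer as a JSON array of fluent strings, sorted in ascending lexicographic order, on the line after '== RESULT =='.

Compute (G \ add) ∪ pre:
  G ∩ del = {}  (empty — regression defined)
  G \ add = {at(dock), have(k3)} \ {at(dock)} = {have(k3)}
  ∪ pre   = {have(k3)} ∪ {at(store), open(d_store_dock)}
          = {at(store), have(k3), open(d_store_dock)}

== RESULT ==
["at(store)", "have(k3)", "open(d_store_dock)"]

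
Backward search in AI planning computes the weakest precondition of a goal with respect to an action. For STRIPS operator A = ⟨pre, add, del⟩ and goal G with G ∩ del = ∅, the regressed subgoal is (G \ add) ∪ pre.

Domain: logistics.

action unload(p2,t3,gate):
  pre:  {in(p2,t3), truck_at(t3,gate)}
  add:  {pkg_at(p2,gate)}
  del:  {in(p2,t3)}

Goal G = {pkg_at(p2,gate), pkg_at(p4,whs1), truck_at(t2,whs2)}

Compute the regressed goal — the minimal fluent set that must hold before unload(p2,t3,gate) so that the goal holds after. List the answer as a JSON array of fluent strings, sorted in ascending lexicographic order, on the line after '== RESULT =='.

Regress:
  G ∩ del = {}  (empty — regression defined)
  G \ add = {pkg_at(p2,gate), pkg_at(p4,whs1), truck_at(t2,whs2)} \ {pkg_at(p2,gate)} = {pkg_at(p4,whs1), truck_at(t2,whs2)}
  ∪ pre   = {pkg_at(p4,whs1), truck_at(t2,whs2)} ∪ {in(p2,t3), truck_at(t3,gate)}
          = {in(p2,t3), pkg_at(p4,whs1), truck_at(t2,whs2), truck_at(t3,gate)}

== RESULT ==
["in(p2,t3)", "pkg_at(p4,whs1)", "truck_at(t2,whs2)", "truck_at(t3,gate)"]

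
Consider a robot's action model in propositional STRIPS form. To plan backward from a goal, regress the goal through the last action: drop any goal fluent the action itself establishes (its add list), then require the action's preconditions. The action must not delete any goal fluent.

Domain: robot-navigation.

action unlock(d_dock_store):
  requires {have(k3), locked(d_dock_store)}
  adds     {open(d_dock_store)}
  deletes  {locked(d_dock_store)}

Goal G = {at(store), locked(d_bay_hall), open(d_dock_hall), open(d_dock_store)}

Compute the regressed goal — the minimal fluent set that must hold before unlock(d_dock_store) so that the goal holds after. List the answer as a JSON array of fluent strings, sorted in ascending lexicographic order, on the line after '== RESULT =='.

Compute (G \ add) ∪ pre:
  G ∩ del = {}  (empty — regression defined)
  G \ add = {at(store), locked(d_bay_hall), open(d_dock_hall), open(d_dock_store)} \ {open(d_dock_store)} = {at(store), locked(d_bay_hall), open(d_dock_hall)}
  ∪ pre   = {at(store), locked(d_bay_hall), open(d_dock_hall)} ∪ {have(k3), locked(d_dock_store)}
          = {at(store), have(k3), locked(d_bay_hall), locked(d_dock_store), open(d_dock_hall)}

== RESULT ==
["at(store)", "have(k3)", "locked(d_bay_hall)", "locked(d_dock_store)", "open(d_dock_hall)"]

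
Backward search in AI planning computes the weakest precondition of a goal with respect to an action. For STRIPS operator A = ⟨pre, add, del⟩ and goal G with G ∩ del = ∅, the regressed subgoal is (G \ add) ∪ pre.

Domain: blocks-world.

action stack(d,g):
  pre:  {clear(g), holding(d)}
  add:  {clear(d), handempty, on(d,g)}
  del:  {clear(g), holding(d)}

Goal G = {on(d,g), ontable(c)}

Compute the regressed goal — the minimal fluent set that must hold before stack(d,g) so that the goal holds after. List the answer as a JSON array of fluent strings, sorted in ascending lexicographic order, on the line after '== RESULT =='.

Regress:
  G ∩ del = {}  (empty — regression defined)
  G \ add = {on(d,g), ontable(c)} \ {clear(d), handempty, on(d,g)} = {ontable(c)}
  ∪ pre   = {ontable(c)} ∪ {clear(g), holding(d)}
          = {clear(g), holding(d), ontable(c)}

== RESULT ==
["clear(g)", "holding(d)", "ontable(c)"]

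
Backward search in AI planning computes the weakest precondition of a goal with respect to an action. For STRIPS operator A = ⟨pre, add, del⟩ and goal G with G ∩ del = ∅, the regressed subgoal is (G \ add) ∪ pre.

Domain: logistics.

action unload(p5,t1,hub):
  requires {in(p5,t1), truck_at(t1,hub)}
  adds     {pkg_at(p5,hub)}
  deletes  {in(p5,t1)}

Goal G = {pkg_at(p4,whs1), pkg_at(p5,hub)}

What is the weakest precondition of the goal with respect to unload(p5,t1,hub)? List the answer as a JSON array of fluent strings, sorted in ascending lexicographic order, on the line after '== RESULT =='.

Compute (G \ add) ∪ pre:
  G ∩ del = {}  (empty — regression defined)
  G \ add = {pkg_at(p4,whs1), pkg_at(p5,hub)} \ {pkg_at(p5,hub)} = {pkg_at(p4,whs1)}
  ∪ pre   = {pkg_at(p4,whs1)} ∪ {in(p5,t1), truck_at(t1,hub)}
          = {in(p5,t1), pkg_at(p4,whs1), truck_at(t1,hub)}

== RESULT ==
["in(p5,t1)", "pkg_at(p4,whs1)", "truck_at(t1,hub)"]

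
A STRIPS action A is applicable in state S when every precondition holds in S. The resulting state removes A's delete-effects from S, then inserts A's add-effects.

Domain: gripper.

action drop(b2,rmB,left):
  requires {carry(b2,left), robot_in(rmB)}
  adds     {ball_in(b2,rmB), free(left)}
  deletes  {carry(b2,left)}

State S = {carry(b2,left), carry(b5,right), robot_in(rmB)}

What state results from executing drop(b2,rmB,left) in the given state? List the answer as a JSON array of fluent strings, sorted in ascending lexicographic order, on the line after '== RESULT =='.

Progress:
  pre ⊆ S: {carry(b2,left), robot_in(rmB)} ⊆ S  — applicable
  S \ del = {carry(b5,right), robot_in(rmB)}
  ∪ add   = {ball_in(b2,rmB), carry(b5,right), free(left), robot_in(rmB)}

== RESULT ==
["ball_in(b2,rmB)", "carry(b5,right)", "free(left)", "robot_in(rmB)"]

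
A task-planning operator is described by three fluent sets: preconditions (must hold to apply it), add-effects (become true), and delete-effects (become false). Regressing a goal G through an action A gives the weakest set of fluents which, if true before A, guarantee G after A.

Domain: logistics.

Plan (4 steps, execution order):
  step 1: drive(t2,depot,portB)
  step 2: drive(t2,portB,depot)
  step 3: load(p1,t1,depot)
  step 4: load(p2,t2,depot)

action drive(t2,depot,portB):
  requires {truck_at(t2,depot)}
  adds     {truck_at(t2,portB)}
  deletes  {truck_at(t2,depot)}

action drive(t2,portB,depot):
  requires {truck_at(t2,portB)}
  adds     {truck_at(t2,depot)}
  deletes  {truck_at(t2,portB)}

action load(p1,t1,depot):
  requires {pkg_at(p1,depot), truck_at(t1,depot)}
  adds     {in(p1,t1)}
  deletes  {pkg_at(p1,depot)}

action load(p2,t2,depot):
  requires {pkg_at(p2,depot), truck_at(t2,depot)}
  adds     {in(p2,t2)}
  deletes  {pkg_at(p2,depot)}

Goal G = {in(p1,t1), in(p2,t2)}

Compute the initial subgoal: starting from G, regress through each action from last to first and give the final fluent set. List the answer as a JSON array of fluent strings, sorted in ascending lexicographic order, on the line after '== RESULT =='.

Regress step by step:
  through step 4 (load(p2,t2,depot)): drop {in(p2,t2)}, keep {in(p1,t1)}, require {pkg_at(p2,depot), truck_at(t2,depot)}
    → {in(p1,t1), pkg_at(p2,depot), truck_at(t2,depot)}
  through step 3 (load(p1,t1,depot)): drop {in(p1,t1)}, keep {pkg_at(p2,depot), truck_at(t2,depot)}, require {pkg_at(p1,depot), truck_at(t1,depot)}
    → {pkg_at(p1,depot), pkg_at(p2,depot), truck_at(t1,depot), truck_at(t2,depot)}
  through step 2 (drive(t2,portB,depot)): drop {truck_at(t2,depot)}, keep {pkg_at(p1,depot), pkg_at(p2,depot), truck_at(t1,depot)}, require {truck_at(t2,portB)}
    → {pkg_at(p1,depot), pkg_at(p2,depot), truck_at(t1,depot), truck_at(t2,portB)}
  through step 1 (drive(t2,depot,portB)): drop {truck_at(t2,portB)}, keep {pkg_at(p1,depot), pkg_at(p2,depot), truck_at(t1,depot)}, require {truck_at(t2,depot)}
    → {pkg_at(p1,depot), pkg_at(p2,depot), truck_at(t1,depot), truck_at(t2,depot)}

== RESULT ==
["pkg_at(p1,depot)", "pkg_at(p2,depot)", "truck_at(t1,depot)", "truck_at(t2,depot)"]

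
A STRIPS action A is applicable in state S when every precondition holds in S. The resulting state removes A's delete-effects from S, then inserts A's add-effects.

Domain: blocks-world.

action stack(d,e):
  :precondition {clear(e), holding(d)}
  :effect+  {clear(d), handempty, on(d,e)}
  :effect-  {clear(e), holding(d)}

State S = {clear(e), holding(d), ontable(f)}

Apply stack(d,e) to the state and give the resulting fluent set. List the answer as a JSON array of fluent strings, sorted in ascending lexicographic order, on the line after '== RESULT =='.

Progress:
  pre ⊆ S: {clear(e), holding(d)} ⊆ S  — applicable
  S \ del = {ontable(f)}
  ∪ add   = {clear(d), handempty, on(d,e), ontable(f)}

== RESULT ==
["clear(d)", "handempty", "on(d,e)", "ontable(f)"]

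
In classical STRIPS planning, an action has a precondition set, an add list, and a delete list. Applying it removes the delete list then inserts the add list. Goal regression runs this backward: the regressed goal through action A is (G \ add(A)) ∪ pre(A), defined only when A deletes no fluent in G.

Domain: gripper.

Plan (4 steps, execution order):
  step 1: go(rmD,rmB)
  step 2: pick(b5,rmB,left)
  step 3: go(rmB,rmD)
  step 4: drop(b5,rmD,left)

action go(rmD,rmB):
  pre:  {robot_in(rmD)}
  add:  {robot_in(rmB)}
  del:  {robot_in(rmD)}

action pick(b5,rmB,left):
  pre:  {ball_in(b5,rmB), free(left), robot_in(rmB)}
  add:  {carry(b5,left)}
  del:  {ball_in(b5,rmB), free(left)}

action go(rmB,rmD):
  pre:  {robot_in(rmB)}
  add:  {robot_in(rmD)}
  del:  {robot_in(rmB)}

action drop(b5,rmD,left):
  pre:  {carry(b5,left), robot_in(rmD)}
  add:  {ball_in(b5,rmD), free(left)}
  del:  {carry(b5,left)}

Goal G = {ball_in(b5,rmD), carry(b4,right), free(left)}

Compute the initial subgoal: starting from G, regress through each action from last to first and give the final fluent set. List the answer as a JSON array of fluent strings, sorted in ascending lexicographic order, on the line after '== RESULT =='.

Work backward from the goal:
  through step 4 (drop(b5,rmD,left)): drop {ball_in(b5,rmD), free(left)}, keep {carry(b4,right)}, require {carry(b5,left), robot_in(rmD)}
    → {carry(b4,right), carry(b5,left), robot_in(rmD)}
  through step 3 (go(rmB,rmD)): drop {robot_in(rmD)}, keep {carry(b4,right), carry(b5,left)}, require {robot_in(rmB)}
    → {carry(b4,right), carry(b5,left), robot_in(rmB)}
  through step 2 (pick(b5,rmB,left)): drop {carry(b5,left)}, keep {carry(b4,right), robot_in(rmB)}, require {ball_in(b5,rmB), free(left), robot_in(rmB)}
    → {ball_in(b5,rmB), carry(b4,right), free(left), robot_in(rmB)}
  through step 1 (go(rmD,rmB)): drop {robot_in(rmB)}, keep {ball_in(b5,rmB), carry(b4,right), free(left)}, require {robot_in(rmD)}
    → {ball_in(b5,rmB), carry(b4,right), free(left), robot_in(rmD)}

== RESULT ==
["ball_in(b5,rmB)", "carry(b4,right)", "free(left)", "robot_in(rmD)"]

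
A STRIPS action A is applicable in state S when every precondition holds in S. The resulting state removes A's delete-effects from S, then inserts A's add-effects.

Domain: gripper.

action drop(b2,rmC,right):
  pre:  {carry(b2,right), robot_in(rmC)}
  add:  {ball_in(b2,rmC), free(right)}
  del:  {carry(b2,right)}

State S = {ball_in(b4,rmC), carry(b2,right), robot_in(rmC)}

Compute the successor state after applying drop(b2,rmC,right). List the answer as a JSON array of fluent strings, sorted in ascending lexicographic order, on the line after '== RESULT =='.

Compute (S \ del) ∪ add:
  pre ⊆ S: {carry(b2,right), robot_in(rmC)} ⊆ S  — applicable
  S \ del = {ball_in(b4,rmC), robot_in(rmC)}
  ∪ add   = {ball_in(b2,rmC), ball_in(b4,rmC), free(right), robot_in(rmC)}

== RESULT ==
["ball_in(b2,rmC)", "ball_in(b4,rmC)", "free(right)", "robot_in(rmC)"]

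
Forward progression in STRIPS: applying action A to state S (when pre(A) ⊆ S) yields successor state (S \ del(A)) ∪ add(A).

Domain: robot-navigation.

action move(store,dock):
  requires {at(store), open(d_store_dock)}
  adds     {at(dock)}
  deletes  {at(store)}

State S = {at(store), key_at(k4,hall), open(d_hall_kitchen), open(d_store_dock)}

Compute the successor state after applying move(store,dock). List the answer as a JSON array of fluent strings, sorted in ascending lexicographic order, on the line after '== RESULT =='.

Compute (S \ del) ∪ add:
  pre ⊆ S: {at(store), open(d_store_dock)} ⊆ S  — applicable
  S \ del = {key_at(k4,hall), open(d_hall_kitchen), open(d_store_dock)}
  ∪ add   = {at(dock), key_at(k4,hall), open(d_hall_kitchen), open(d_store_dock)}

== RESULT ==
["at(dock)", "key_at(k4,hall)", "open(d_hall_kitchen)", "open(d_store_dock)"]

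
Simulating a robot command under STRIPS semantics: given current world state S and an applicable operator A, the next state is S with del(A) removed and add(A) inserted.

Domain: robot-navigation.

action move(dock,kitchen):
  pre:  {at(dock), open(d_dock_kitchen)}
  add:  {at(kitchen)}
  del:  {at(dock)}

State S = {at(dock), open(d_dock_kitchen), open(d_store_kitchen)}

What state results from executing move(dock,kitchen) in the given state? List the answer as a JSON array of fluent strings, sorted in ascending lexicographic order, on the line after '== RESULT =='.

Compute (S \ del) ∪ add:
  pre ⊆ S: {at(dock), open(d_dock_kitchen)} ⊆ S  — applicable
  S \ del = {open(d_dock_kitchen), open(d_store_kitchen)}
  ∪ add   = {at(kitchen), open(d_dock_kitchen), open(d_store_kitchen)}

== RESULT ==
["at(kitchen)", "open(d_dock_kitchen)", "open(d_store_kitchen)"]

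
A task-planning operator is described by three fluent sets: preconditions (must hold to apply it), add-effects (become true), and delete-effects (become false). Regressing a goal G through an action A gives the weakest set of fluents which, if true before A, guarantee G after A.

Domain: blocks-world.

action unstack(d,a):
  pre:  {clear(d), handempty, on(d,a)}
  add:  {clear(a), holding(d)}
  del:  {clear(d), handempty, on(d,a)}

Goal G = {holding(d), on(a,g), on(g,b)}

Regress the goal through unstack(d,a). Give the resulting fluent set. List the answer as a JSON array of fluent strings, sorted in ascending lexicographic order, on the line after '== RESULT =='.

Regress:
  G ∩ del = {}  (empty — regression defined)
  G \ add = {holding(d), on(a,g), on(g,b)} \ {clear(a), holding(d)} = {on(a,g), on(g,b)}
  ∪ pre   = {on(a,g), on(g,b)} ∪ {clear(d), handempty, on(d,a)}
          = {clear(d), handempty, on(a,g), on(d,a), on(g,b)}

== RESULT ==
["clear(d)", "handempty", "on(a,g)", "on(d,a)", "on(g,b)"]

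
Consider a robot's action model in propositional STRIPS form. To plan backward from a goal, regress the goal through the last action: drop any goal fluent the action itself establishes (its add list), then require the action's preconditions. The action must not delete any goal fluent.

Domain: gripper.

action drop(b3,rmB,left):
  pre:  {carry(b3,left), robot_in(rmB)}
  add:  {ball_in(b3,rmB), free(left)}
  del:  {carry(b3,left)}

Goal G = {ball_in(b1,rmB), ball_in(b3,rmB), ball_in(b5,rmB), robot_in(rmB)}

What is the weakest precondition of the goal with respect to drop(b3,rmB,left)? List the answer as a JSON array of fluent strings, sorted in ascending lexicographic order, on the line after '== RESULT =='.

Regress:
  G ∩ del = {}  (empty — regression defined)
  G \ add = {ball_in(b1,rmB), ball_in(b3,rmB), ball_in(b5,rmB), robot_in(rmB)} \ {ball_in(b3,rmB), free(left)} = {ball_in(b1,rmB), ball_in(b5,rmB), robot_in(rmB)}
  ∪ pre   = {ball_in(b1,rmB), ball_in(b5,rmB), robot_in(rmB)} ∪ {carry(b3,left), robot_in(rmB)}
          = {ball_in(b1,rmB), ball_in(b5,rmB), carry(b3,left), robot_in(rmB)}

== RESULT ==
["ball_in(b1,rmB)", "ball_in(b5,rmB)", "carry(b3,left)", "robot_in(rmB)"]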